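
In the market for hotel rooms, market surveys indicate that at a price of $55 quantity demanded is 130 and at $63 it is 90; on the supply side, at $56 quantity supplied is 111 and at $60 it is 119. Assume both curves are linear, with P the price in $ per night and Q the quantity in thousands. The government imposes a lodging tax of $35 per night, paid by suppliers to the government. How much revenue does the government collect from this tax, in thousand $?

Demand slope: (90 − 130)/(63 − 55) = -5, so Qd = 405 − 5P.
Supply slope: (119 − 111)/(60 − 56) = 2, so Qs = 2P − 1.
Before the tax: set 405 − 5P = 2P − 1 → P* = $58, Q* = 115.
With the tax collected from suppliers, supply shifts: Qs = 2(P − 35) − 1.
New equilibrium: consumers pay $68, suppliers receive $33, Q = 65. (Wedge: Pb − Ps = 35.)
Revenue = t · Q = 35 · 65 = $2275.

Tax revenue = $2275 thousand.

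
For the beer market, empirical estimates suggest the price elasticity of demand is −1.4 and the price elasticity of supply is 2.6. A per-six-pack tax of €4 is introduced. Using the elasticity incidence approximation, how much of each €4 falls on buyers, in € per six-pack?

Buyers bear ≈ €2.6 per six-pack.

Incidence ratio: buyers' share ≈ εs / (εs + |εd|) = 2.6 / (2.6 + 1.4) = 0.65.
So buyers bear ≈ 0.65 × €4 = €2.6; producers bear €1.4.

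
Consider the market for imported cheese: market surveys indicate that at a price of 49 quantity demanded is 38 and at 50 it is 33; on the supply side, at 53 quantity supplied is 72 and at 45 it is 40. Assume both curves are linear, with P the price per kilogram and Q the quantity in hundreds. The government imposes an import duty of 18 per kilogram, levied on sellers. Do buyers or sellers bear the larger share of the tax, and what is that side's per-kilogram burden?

Demand slope: (33 − 38)/(50 − 49) = -5, so Qd = 283 − 5P.
Supply slope: (40 − 72)/(45 − 53) = 4, so Qs = 4P − 140.
Without the tax, 283 − 5P = 4P − 140 gives 9P = 423, so P* = 47 and Q* = 48.
With the tax collected from sellers, supply shifts: Qs = 4(P − 18) − 140.
Solving gives Q = 8 with buyers paying 55 and sellers receiving 37 (the 18 wedge).
Per-kilogram burden: buyers 8, sellers 10.
Sellers take the larger share because supply is less price-elastic here (demand slope 5 vs supply slope 4).
The less price-elastic side of the market bears the larger share of a per-unit tax.

Sellers bear the larger share: 10 per kilogram.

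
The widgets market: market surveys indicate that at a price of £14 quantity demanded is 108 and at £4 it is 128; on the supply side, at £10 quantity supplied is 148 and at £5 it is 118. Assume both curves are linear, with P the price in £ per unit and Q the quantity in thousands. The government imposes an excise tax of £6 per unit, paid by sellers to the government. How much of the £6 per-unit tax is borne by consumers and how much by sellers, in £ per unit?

Consumers bear £4.5 per unit; sellers bear £1.5 per unit.

Demand slope: (128 − 108)/(4 − 14) = -2, so Qd = 136 − 2P.
Supply slope: (118 − 148)/(5 − 10) = 6, so Qs = 6P + 88.
Before the tax: set 136 − 2P = 6P + 88 → P* = £6, Q* = 124.
With the tax collected from sellers, supply shifts: Qs = 6(P − 6) + 88.
Solving gives Q = 115 with consumers paying £10.5 and sellers receiving £4.5 (the £6 wedge).
Burden on consumers: £4.5; on sellers: £1.5. (They sum to £6.)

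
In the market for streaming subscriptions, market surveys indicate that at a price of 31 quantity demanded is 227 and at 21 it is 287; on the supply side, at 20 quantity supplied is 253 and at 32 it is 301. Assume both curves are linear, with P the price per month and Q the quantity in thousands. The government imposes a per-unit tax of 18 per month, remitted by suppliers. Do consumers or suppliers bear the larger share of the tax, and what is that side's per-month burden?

Suppliers bear the larger share: 10.8 per month.

Demand slope: (287 − 227)/(21 − 31) = -6, so Qd = 413 − 6P.
Supply slope: (301 − 253)/(32 − 20) = 4, so Qs = 4P + 173.
Without the tax, 413 − 6P = 4P + 173 gives 10P = 240, so P* = 24 and Q* = 269.
With the tax collected from suppliers, supply shifts: Qs = 4(P − 18) + 173.
Solving gives Q = 225.8 with consumers paying 31.2 and suppliers receiving 13.2 (the 18 wedge).
Per-month burden: consumers 7.2, suppliers 10.8.
Suppliers take the larger share because supply is less price-elastic here (demand slope 6 vs supply slope 4).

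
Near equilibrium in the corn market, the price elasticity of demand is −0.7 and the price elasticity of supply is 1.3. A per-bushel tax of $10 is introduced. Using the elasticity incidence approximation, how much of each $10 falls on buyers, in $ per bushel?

Buyers bear ≈ $6.5 per bushel.

Incidence ratio: buyers' share ≈ εs / (εs + |εd|) = 1.3 / (1.3 + 0.7) = 0.65.
So buyers bear ≈ 0.65 × $10 = $6.5; suppliers bear $3.5.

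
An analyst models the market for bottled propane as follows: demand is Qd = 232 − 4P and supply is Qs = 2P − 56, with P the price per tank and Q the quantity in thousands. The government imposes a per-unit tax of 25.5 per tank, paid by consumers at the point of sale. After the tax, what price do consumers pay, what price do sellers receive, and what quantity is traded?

Consumers pay 56.5; sellers receive 31; quantity = 6.

Before the tax: set 232 − 4P = 2P − 56 → P* = 48, Q* = 40.
With the tax collected from consumers, demand (in seller-price terms) shifts: Qd = 232 − 4(P + 25.5).
New equilibrium: consumers pay 56.5, sellers receive 31, Q = 6. (Wedge: Pb − Ps = 25.5.)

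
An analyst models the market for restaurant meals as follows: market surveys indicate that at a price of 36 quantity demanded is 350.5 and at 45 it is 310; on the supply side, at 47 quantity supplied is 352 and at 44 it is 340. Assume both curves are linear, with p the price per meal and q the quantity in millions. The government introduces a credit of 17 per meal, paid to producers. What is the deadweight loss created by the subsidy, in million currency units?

Deadweight loss = 306 million.

Demand slope: (310 − 350.5)/(45 − 36) = -4.5, so qd = 512.5 − 4.5p.
Supply slope: (340 − 352)/(44 − 47) = 4, so qs = 4p + 164.
Without the subsidy, 512.5 − 4.5p = 4p + 164 gives 8.5p = 348.5, so p* = 41 and q* = 328.
With a per-unit subsidy paid to producers, each receives p + 17 per unit sold, so supply becomes qs = 4(p + 17) + 164.
Solving gives q = 364 with consumers paying 33 and producers receiving 50 (the 17 wedge).
Quantity rises by |ΔQ| = |328 − 364| = 36.
DWL = ½ · t · |ΔQ| = ½ · 17 · 36 = 306.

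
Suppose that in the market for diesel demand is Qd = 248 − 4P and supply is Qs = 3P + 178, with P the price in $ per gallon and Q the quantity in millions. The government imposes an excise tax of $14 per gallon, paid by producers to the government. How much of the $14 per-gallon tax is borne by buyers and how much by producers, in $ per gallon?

Before the tax: set 248 − 4P = 3P + 178 → P* = $10, Q* = 208.
With the tax collected from producers, supply shifts: Qs = 3(P − 14) + 178.
Solving gives Q = 184 with buyers paying $16 and producers receiving $2 (the $14 wedge).
Burden on buyers: $6; on producers: $8. (They sum to $14.)
The less price-elastic side of the market bears the larger share of a per-unit tax.

Buyers bear $6 per gallon; producers bear $8 per gallon.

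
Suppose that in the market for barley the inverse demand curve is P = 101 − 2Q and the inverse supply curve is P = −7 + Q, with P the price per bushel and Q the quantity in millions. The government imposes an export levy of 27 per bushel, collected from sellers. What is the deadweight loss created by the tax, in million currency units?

Deadweight loss = 121.5 million.

Rewrite in direct form: Qd = 50.5 − 0.5P and Qs = P + 7.
Without the tax, 50.5 − 0.5P = P + 7 gives 1.5P = 43.5, so P* = 29 and Q* = 36.
With the tax collected from sellers, supply shifts: Qs = (P − 27) + 7.
Solving gives Q = 27 with consumers paying 47 and sellers receiving 20 (the 27 wedge).
Quantity falls by |ΔQ| = |36 − 27| = 9.
DWL = ½ · t · |ΔQ| = ½ · 27 · 9 = 121.5.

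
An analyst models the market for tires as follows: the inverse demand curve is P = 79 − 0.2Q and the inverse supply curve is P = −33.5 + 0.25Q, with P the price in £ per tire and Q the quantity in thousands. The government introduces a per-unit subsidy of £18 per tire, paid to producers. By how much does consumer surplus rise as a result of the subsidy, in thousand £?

Inverting to Q(P) form: Qd = 395 − 5P; Qs = 4P + 134.
Before the subsidy: set 395 − 5P = 4P + 134 → P* = £29, Q* = 250.
With a per-unit subsidy paid to producers, each receives P + 18 per unit sold, so supply becomes Qs = 4(P + 18) + 134.
New equilibrium: buyers pay £21, producers receive £39, Q = 290. (Wedge: Pb − Ps = −18.)
ΔCS is the trapezoid between Q = 290 and Q = 250 of height £8: ½ · (250 + 290) · 8 = £2160.

Consumer surplus rises by £2160 thousand.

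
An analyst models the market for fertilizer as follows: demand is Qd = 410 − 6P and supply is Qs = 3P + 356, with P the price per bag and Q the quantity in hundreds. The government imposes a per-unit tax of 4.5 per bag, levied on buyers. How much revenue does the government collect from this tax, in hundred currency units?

Before the tax: set 410 − 6P = 3P + 356 → P* = 6, Q* = 374.
With the tax collected from buyers, demand (in seller-price terms) shifts: Qd = 410 − 6(P + 4.5).
Solving gives Q = 365 with buyers paying 7.5 and suppliers receiving 3 (the 4.5 wedge).
Revenue = t · Q = 4.5 · 365 = 1642.5.

Tax revenue = 1642.5 hundred.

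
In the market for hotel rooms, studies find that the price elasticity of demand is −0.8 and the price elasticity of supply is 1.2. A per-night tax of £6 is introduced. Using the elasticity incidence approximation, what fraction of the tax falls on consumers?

Incidence ratio: consumers' share ≈ εs / (εs + |εd|) = 1.2 / (1.2 + 0.8) = 0.6.
Supply is the more elastic side, so consumers bear the larger share.

Consumers' share ≈ 0.6.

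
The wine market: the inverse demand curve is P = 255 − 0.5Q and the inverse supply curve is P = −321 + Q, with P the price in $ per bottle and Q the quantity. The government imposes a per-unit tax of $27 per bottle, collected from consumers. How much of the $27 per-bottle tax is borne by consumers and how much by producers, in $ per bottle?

Rewrite in direct form: Qd = 510 − 2P and Qs = P + 321.
Without the tax, 510 − 2P = P + 321 gives 3P = 189, so P* = $63 and Q* = 384.
With the tax collected from consumers, demand (in seller-price terms) shifts: Qd = 510 − 2(P + 27).
Solving gives Q = 366 with consumers paying $72 and producers receiving $45 (the $27 wedge).
Burden on consumers: $9; on producers: $18. (They sum to $27.)
The less price-elastic side of the market bears the larger share of a per-unit tax.

Consumers bear $9 per bottle; producers bear $18 per bottle.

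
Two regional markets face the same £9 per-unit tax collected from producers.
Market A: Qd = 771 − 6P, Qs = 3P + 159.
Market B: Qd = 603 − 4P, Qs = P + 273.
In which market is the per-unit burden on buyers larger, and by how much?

Market A: pre-tax P* = £68, Q* = 363; post-tax Q = 345; per-unit burden on buyers = £3.
Market B: pre-tax P* = £66, Q* = 339; post-tax Q = 331.8; per-unit burden on buyers = £1.8.
Difference: £3 vs £1.8 → market A is larger by £1.2.

Market A, by £1.2.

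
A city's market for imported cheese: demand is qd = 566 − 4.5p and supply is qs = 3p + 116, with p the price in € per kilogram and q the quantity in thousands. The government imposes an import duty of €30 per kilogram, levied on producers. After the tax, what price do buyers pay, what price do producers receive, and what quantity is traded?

Buyers pay €72; producers receive €42; quantity = 242.

Without the tax, 566 − 4.5p = 3p + 116 gives 7.5p = 450, so p* = €60 and q* = 296.
With the tax collected from producers, supply shifts: qs = 3(p − 30) + 116.
Solving gives q = 242 with buyers paying €72 and producers receiving €42 (the €30 wedge).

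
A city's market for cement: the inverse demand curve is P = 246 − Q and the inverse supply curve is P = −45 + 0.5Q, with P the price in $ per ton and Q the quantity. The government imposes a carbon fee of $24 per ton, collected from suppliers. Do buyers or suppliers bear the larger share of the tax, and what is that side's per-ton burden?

Inverting to Q(P) form: Qd = 246 − P; Qs = 2P + 90.
Before the tax: set 246 − P = 2P + 90 → P* = $52, Q* = 194.
With the tax collected from suppliers, supply shifts: Qs = 2(P − 24) + 90.
New equilibrium: buyers pay $68, suppliers receive $44, Q = 178. (Wedge: Pb − Ps = 24.)
Per-ton burden: buyers $16, suppliers $8.
Buyers take the larger share because demand is less price-elastic here (demand slope 1 vs supply slope 2).

Buyers bear the larger share: $16 per ton.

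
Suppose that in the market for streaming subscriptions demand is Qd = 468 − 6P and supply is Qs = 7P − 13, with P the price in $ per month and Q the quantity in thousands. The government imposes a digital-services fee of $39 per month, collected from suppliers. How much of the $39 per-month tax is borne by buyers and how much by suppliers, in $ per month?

Before the tax: set 468 − 6P = 7P − 13 → P* = $37, Q* = 246.
With the tax collected from suppliers, supply shifts: Qs = 7(P − 39) − 13.
New equilibrium: buyers pay $58, suppliers receive $19, Q = 120. (Wedge: Pb − Ps = 39.)
Burden on buyers: $21; on suppliers: $18. (They sum to $39.)
The less price-elastic side of the market bears the larger share of a per-unit tax.

Buyers bear $21 per month; suppliers bear $18 per month.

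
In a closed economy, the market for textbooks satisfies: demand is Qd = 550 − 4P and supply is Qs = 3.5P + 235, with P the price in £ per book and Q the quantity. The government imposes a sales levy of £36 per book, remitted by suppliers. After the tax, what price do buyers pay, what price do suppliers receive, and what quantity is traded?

Buyers pay £58.8; suppliers receive £22.8; quantity = 314.8.

Without the tax, 550 − 4P = 3.5P + 235 gives 7.5P = 315, so P* = £42 and Q* = 382.
With the tax collected from suppliers, supply shifts: Qs = 3.5(P − 36) + 235.
New equilibrium: buyers pay £58.8, suppliers receive £22.8, Q = 314.8. (Wedge: Pb − Ps = 36.)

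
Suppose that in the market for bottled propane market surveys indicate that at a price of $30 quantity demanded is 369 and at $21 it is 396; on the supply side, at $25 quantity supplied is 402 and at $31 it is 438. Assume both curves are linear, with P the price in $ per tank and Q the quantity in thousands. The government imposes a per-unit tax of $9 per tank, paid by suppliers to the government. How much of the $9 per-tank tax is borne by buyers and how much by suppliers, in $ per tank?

Demand slope: (396 − 369)/(21 − 30) = -3, so Qd = 459 − 3P.
Supply slope: (438 − 402)/(31 − 25) = 6, so Qs = 6P + 252.
Before the tax: set 459 − 3P = 6P + 252 → P* = $23, Q* = 390.
With the tax collected from suppliers, supply shifts: Qs = 6(P − 9) + 252.
Solving gives Q = 372 with buyers paying $29 and suppliers receiving $20 (the $9 wedge).
Burden on buyers: $6; on suppliers: $3. (They sum to $9.)

Buyers bear $6 per tank; suppliers bear $3 per tank.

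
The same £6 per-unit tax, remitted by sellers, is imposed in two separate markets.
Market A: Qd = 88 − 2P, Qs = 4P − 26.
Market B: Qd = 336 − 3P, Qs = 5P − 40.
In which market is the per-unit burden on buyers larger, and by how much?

Market A: pre-tax P* = £19, Q* = 50; post-tax Q = 42; per-unit burden on buyers = £4.
Market B: pre-tax P* = £47, Q* = 195; post-tax Q = 183.75; per-unit burden on buyers = £3.75.
Difference: £4 vs £3.75 → market A is larger by £0.25.

Market A, by £0.25.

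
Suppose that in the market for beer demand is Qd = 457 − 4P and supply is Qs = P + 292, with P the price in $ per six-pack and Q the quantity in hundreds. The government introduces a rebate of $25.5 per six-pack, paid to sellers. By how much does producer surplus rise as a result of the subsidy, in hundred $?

Before the subsidy: set 457 − 4P = P + 292 → P* = $33, Q* = 325.
With a per-unit subsidy paid to sellers, each receives P + 25.5 per unit sold, so supply becomes Qs = (P + 25.5) + 292.
Solving gives Q = 345.4 with consumers paying $27.9 and sellers receiving $53.4 (the $25.5 wedge).
ΔPS is the trapezoid between Q = 345.4 and Q = 325 of height $20.4: ½ · (325 + 345.4) · 20.4 = $6838.08.

Producer surplus rises by $6838.08 hundred.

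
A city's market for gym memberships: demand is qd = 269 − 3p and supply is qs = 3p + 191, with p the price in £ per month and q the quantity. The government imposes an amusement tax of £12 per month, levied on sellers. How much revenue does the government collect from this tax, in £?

Tax revenue = £2544.

Before the tax: set 269 − 3p = 3p + 191 → p* = £13, q* = 230.
With the tax collected from sellers, supply shifts: qs = 3(p − 12) + 191.
Solving gives q = 212 with consumers paying £19 and sellers receiving £7 (the £12 wedge).
Revenue = t · Q = 12 · 212 = £2544.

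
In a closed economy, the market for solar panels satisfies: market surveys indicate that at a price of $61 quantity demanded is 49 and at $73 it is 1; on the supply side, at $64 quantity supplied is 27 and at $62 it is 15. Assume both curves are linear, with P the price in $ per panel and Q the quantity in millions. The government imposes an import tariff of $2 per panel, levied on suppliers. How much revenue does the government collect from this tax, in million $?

Demand slope: (1 − 49)/(73 − 61) = -4, so Qd = 293 − 4P.
Supply slope: (15 − 27)/(62 − 64) = 6, so Qs = 6P − 357.
Before the tax: set 293 − 4P = 6P − 357 → P* = $65, Q* = 33.
With the tax collected from suppliers, supply shifts: Qs = 6(P − 2) − 357.
New equilibrium: buyers pay $66.2, suppliers receive $64.2, Q = 28.2. (Wedge: Pb − Ps = 2.)
Revenue = t · Q = 2 · 28.2 = $56.4.

Tax revenue = $56.4 million.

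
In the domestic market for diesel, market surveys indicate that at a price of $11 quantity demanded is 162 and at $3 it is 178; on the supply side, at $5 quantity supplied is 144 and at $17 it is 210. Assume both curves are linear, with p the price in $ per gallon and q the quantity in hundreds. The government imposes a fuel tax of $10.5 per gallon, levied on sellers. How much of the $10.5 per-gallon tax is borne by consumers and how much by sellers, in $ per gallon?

Consumers bear $7.7 per gallon; sellers bear $2.8 per gallon.

Demand slope: (178 − 162)/(3 − 11) = -2, so qd = 184 − 2p.
Supply slope: (210 − 144)/(17 − 5) = 5.5, so qs = 5.5p + 116.5.
Without the tax, 184 − 2p = 5.5p + 116.5 gives 7.5p = 67.5, so p* = $9 and q* = 166.
With the tax collected from sellers, supply shifts: qs = 5.5(p − 10.5) + 116.5.
Solving gives q = 150.6 with consumers paying $16.7 and sellers receiving $6.2 (the $10.5 wedge).
Burden on consumers: $7.7; on sellers: $2.8. (They sum to $10.5.)
The less price-elastic side of the market bears the larger share of a per-unit tax.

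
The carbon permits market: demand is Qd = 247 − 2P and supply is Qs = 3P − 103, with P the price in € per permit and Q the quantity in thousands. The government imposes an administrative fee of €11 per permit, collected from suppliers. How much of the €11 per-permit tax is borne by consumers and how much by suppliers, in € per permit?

Without the tax, 247 − 2P = 3P − 103 gives 5P = 350, so P* = €70 and Q* = 107.
With the tax collected from suppliers, supply shifts: Qs = 3(P − 11) − 103.
New equilibrium: consumers pay €76.6, suppliers receive €65.6, Q = 93.8. (Wedge: Pb − Ps = 11.)
Burden on consumers: €6.6; on suppliers: €4.4. (They sum to €11.)
The less price-elastic side of the market bears the larger share of a per-unit tax.

Consumers bear €6.6 per permit; suppliers bear €4.4 per permit.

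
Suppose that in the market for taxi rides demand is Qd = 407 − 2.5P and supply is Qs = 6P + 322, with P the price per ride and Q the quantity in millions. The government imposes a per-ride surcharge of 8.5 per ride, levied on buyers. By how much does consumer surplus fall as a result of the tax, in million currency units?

Consumer surplus falls by 2247 million.

Without the tax, 407 − 2.5P = 6P + 322 gives 8.5P = 85, so P* = 10 and Q* = 382.
With the tax collected from buyers, demand (in seller-price terms) shifts: Qd = 407 − 2.5(P + 8.5).
New equilibrium: buyers pay 16, sellers receive 7.5, Q = 367. (Wedge: Pb − Ps = 8.5.)
ΔCS is the trapezoid between Q = 367 and Q = 382 of height 6: ½ · (382 + 367) · 6 = 2247.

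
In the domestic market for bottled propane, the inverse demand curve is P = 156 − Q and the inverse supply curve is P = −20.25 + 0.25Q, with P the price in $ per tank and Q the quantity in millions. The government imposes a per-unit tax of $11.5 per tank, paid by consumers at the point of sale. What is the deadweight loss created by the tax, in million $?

Deadweight loss = $52.9 million.

Rewrite in direct form: Qd = 156 − P and Qs = 4P + 81.
Before the tax: set 156 − P = 4P + 81 → P* = $15, Q* = 141.
With the tax collected from consumers, demand (in seller-price terms) shifts: Qd = 156 − (P + 11.5).
Solving gives Q = 131.8 with consumers paying $24.2 and sellers receiving $12.7 (the $11.5 wedge).
Quantity falls by |ΔQ| = |141 − 131.8| = 9.2.
DWL = ½ · t · |ΔQ| = ½ · 11.5 · 9.2 = $52.9.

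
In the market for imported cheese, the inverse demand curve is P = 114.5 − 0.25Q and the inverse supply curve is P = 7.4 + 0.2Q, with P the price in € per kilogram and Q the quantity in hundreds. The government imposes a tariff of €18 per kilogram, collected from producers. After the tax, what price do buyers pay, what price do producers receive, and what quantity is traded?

Rewrite in direct form: Qd = 458 − 4P and Qs = 5P − 37.
Before the tax: set 458 − 4P = 5P − 37 → P* = €55, Q* = 238.
With the tax collected from producers, supply shifts: Qs = 5(P − 18) − 37.
Solving gives Q = 198 with buyers paying €65 and producers receiving €47 (the €18 wedge).
The less price-elastic side of the market bears the larger share of a per-unit tax.

Buyers pay €65; producers receive €47; quantity = 198.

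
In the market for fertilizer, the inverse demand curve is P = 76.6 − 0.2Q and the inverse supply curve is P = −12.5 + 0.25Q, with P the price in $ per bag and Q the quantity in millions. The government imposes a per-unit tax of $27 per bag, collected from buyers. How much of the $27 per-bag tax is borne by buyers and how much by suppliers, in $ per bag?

Buyers bear $12 per bag; suppliers bear $15 per bag.

Rewrite in direct form: Qd = 383 − 5P and Qs = 4P + 50.
Without the tax, 383 − 5P = 4P + 50 gives 9P = 333, so P* = $37 and Q* = 198.
With the tax collected from buyers, demand (in seller-price terms) shifts: Qd = 383 − 5(P + 27).
New equilibrium: buyers pay $49, suppliers receive $22, Q = 138. (Wedge: Pb − Ps = 27.)
Burden on buyers: $12; on suppliers: $15. (They sum to $27.)
The less price-elastic side of the market bears the larger share of a per-unit tax.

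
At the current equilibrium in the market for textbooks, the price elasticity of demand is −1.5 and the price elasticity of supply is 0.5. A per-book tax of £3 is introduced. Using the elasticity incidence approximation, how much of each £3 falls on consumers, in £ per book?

Consumers bear ≈ £0.75 per book.

Incidence ratio: consumers' share ≈ εs / (εs + |εd|) = 0.5 / (0.5 + 1.5) = 0.25.
So consumers bear ≈ 0.25 × £3 = £0.75; sellers bear £2.25.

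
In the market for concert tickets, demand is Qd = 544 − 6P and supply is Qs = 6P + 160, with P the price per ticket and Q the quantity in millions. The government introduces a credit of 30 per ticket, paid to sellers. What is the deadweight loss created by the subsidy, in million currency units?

Deadweight loss = 1350 million.

Before the subsidy: set 544 − 6P = 6P + 160 → P* = 32, Q* = 352.
With a per-unit subsidy paid to sellers, each receives P + 30 per unit sold, so supply becomes Qs = 6(P + 30) + 160.
Solving gives Q = 442 with consumers paying 17 and sellers receiving 47 (the 30 wedge).
Quantity rises by |ΔQ| = |352 − 442| = 90.
DWL = ½ · t · |ΔQ| = ½ · 30 · 90 = 1350.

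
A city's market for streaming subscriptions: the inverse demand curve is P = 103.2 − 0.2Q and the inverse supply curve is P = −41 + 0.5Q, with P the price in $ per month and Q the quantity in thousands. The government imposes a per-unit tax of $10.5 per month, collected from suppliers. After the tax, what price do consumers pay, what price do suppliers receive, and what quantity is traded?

Rewrite in direct form: Qd = 516 − 5P and Qs = 2P + 82.
Without the tax, 516 − 5P = 2P + 82 gives 7P = 434, so P* = $62 and Q* = 206.
With the tax collected from suppliers, supply shifts: Qs = 2(P − 10.5) + 82.
Solving gives Q = 191 with consumers paying $65 and suppliers receiving $54.5 (the $10.5 wedge).
The less price-elastic side of the market bears the larger share of a per-unit tax.

Consumers pay $65; suppliers receive $54.5; quantity = 191.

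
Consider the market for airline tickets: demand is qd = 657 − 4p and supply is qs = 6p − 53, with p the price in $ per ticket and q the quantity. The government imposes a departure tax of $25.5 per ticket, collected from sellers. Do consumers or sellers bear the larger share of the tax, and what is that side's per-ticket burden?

Consumers bear the larger share: $15.3 per ticket.

Without the tax, 657 − 4p = 6p − 53 gives 10p = 710, so p* = $71 and q* = 373.
With the tax collected from sellers, supply shifts: qs = 6(p − 25.5) − 53.
New equilibrium: consumers pay $86.3, sellers receive $60.8, q = 311.8. (Wedge: pb − ps = 25.5.)
Per-ticket burden: consumers $15.3, sellers $10.2.
Consumers take the larger share because demand is less price-elastic here (demand slope 4 vs supply slope 6).
The less price-elastic side of the market bears the larger share of a per-unit tax.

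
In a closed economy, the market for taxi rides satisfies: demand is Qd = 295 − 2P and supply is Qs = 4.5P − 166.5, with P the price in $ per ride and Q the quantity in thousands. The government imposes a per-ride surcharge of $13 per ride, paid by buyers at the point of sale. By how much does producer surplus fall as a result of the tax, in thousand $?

Before the tax: set 295 − 2P = 4.5P − 166.5 → P* = $71, Q* = 153.
With the tax collected from buyers, demand (in seller-price terms) shifts: Qd = 295 − 2(P + 13).
New equilibrium: buyers pay $80, suppliers receive $67, Q = 135. (Wedge: Pb − Ps = 13.)
ΔPS is the trapezoid between Q = 135 and Q = 153 of height $4: ½ · (153 + 135) · 4 = $576.

Producer surplus falls by $576 thousand.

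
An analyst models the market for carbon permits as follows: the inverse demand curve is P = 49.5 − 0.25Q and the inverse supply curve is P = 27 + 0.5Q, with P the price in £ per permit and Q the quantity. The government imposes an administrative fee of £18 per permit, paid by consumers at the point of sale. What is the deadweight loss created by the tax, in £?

Deadweight loss = £216.

Inverting to Q(P) form: Qd = 198 − 4P; Qs = 2P − 54.
Without the tax, 198 − 4P = 2P − 54 gives 6P = 252, so P* = £42 and Q* = 30.
With the tax collected from consumers, demand (in seller-price terms) shifts: Qd = 198 − 4(P + 18).
New equilibrium: consumers pay £48, suppliers receive £30, Q = 6. (Wedge: Pb − Ps = 18.)
Quantity falls by |ΔQ| = |30 − 6| = 24.
DWL = ½ · t · |ΔQ| = ½ · 18 · 24 = £216.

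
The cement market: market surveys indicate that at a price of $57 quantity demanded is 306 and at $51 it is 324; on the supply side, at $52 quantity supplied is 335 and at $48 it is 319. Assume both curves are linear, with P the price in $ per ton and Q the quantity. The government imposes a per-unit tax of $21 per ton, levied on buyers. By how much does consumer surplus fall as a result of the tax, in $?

Demand slope: (324 − 306)/(51 − 57) = -3, so Qd = 477 − 3P.
Supply slope: (319 − 335)/(48 − 52) = 4, so Qs = 4P + 127.
Without the tax, 477 − 3P = 4P + 127 gives 7P = 350, so P* = $50 and Q* = 327.
With the tax collected from buyers, demand (in seller-price terms) shifts: Qd = 477 − 3(P + 21).
Solving gives Q = 291 with buyers paying $62 and producers receiving $41 (the $21 wedge).
ΔCS is the trapezoid between Q = 291 and Q = 327 of height $12: ½ · (327 + 291) · 12 = $3708.

Consumer surplus falls by $3708.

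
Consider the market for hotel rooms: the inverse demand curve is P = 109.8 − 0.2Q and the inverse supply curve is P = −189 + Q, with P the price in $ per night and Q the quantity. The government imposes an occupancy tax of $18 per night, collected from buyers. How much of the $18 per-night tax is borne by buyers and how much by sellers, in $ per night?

Inverting to Q(P) form: Qd = 549 − 5P; Qs = P + 189.
Without the tax, 549 − 5P = P + 189 gives 6P = 360, so P* = $60 and Q* = 249.
With the tax collected from buyers, demand (in seller-price terms) shifts: Qd = 549 − 5(P + 18).
Solving gives Q = 234 with buyers paying $63 and sellers receiving $45 (the $18 wedge).
Burden on buyers: $3; on sellers: $15. (They sum to $18.)

Buyers bear $3 per night; sellers bear $15 per night.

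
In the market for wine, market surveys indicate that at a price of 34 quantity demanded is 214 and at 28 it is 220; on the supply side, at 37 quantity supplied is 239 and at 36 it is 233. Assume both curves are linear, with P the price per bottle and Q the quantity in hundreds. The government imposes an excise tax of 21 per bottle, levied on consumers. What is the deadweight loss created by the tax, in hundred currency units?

Demand slope: (220 − 214)/(28 − 34) = -1, so Qd = 248 − P.
Supply slope: (233 − 239)/(36 − 37) = 6, so Qs = 6P + 17.
Before the tax: set 248 − P = 6P + 17 → P* = 33, Q* = 215.
With the tax collected from consumers, demand (in seller-price terms) shifts: Qd = 248 − (P + 21).
Solving gives Q = 197 with consumers paying 51 and sellers receiving 30 (the 21 wedge).
Quantity falls by |ΔQ| = |215 − 197| = 18.
DWL = ½ · t · |ΔQ| = ½ · 21 · 18 = 189.

Deadweight loss = 189 hundred.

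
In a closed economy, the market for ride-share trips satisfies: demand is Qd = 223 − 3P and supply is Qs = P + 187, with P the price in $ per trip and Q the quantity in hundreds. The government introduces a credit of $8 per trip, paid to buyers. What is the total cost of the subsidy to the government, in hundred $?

Government outlay = $1616 hundred.

Without the subsidy, 223 − 3P = P + 187 gives 4P = 36, so P* = $9 and Q* = 196.
With a per-unit subsidy paid to buyers, each effectively pays P − 8, so demand becomes Qd = 223 − 3(P − 8).
New equilibrium: buyers pay $7, sellers receive $15, Q = 202. (Wedge: Pb − Ps = −8.)
Outlay = t · Q = 8 · 202 = $1616.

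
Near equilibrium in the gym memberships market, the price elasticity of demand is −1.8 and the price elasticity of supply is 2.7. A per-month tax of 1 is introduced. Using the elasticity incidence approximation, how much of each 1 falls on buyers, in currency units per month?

Buyers bear ≈ 0.6 per month.

Incidence ratio: buyers' share ≈ εs / (εs + |εd|) = 2.7 / (2.7 + 1.8) = 0.6.
So buyers bear ≈ 0.6 × 1 = 0.6; sellers bear 0.4.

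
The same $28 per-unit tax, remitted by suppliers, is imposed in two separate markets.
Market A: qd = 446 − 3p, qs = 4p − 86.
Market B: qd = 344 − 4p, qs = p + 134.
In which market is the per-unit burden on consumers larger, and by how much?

Market A, by $10.4.

Market A: pre-tax p* = $76, q* = 218; post-tax q = 170; per-unit burden on consumers = $16.
Market B: pre-tax p* = $42, q* = 176; post-tax q = 153.6; per-unit burden on consumers = $5.6.
Difference: $16 vs $5.6 → market A is larger by $10.4.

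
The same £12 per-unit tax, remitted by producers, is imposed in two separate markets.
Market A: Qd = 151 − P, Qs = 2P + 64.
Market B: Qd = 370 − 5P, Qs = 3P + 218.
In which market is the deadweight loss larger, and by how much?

Market A: pre-tax P* = £29, Q* = 122; post-tax Q = 114; deadweight loss = £48.
Market B: pre-tax P* = £19, Q* = 275; post-tax Q = 252.5; deadweight loss = £135.
Difference: £48 vs £135 → market B is larger by £87.

Market B, by £87.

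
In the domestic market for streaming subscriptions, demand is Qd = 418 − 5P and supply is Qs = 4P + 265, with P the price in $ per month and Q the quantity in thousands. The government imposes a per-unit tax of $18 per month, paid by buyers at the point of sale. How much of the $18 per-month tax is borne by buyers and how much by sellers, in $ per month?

Without the tax, 418 − 5P = 4P + 265 gives 9P = 153, so P* = $17 and Q* = 333.
With the tax collected from buyers, demand (in seller-price terms) shifts: Qd = 418 − 5(P + 18).
Solving gives Q = 293 with buyers paying $25 and sellers receiving $7 (the $18 wedge).
Burden on buyers: $8; on sellers: $10. (They sum to $18.)
The less price-elastic side of the market bears the larger share of a per-unit tax.

Buyers bear $8 per month; sellers bear $10 per month.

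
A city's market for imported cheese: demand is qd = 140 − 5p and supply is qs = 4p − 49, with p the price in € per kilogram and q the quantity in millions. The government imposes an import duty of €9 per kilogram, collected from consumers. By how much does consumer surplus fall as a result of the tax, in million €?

Before the tax: set 140 − 5p = 4p − 49 → p* = €21, q* = 35.
With the tax collected from consumers, demand (in seller-price terms) shifts: qd = 140 − 5(p + 9).
Solving gives q = 15 with consumers paying €25 and sellers receiving €16 (the €9 wedge).
ΔCS is the trapezoid between Q = 15 and Q = 35 of height €4: ½ · (35 + 15) · 4 = €100.

Consumer surplus falls by €100 million.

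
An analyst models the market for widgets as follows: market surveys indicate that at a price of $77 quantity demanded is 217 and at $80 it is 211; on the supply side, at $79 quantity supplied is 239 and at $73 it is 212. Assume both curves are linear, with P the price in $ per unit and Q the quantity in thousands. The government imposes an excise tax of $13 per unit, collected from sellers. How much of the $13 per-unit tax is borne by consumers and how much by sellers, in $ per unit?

Demand slope: (211 − 217)/(80 − 77) = -2, so Qd = 371 − 2P.
Supply slope: (212 − 239)/(73 − 79) = 4.5, so Qs = 4.5P − 116.5.
Without the tax, 371 − 2P = 4.5P − 116.5 gives 6.5P = 487.5, so P* = $75 and Q* = 221.
With the tax collected from sellers, supply shifts: Qs = 4.5(P − 13) − 116.5.
New equilibrium: consumers pay $84, sellers receive $71, Q = 203. (Wedge: Pb − Ps = 13.)
Burden on consumers: $9; on sellers: $4. (They sum to $13.)

Consumers bear $9 per unit; sellers bear $4 per unit.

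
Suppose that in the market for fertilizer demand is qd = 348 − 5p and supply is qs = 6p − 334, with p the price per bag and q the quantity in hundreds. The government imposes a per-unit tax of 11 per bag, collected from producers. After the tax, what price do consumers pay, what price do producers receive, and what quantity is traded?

Consumers pay 68; producers receive 57; quantity = 8.

Without the tax, 348 − 5p = 6p − 334 gives 11p = 682, so p* = 62 and q* = 38.
With the tax collected from producers, supply shifts: qs = 6(p − 11) − 334.
Solving gives q = 8 with consumers paying 68 and producers receiving 57 (the 11 wedge).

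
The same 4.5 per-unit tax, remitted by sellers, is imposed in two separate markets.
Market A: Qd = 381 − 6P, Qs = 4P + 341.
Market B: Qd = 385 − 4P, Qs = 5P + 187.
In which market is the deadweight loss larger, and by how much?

Market A, by 1.8.

Market A: pre-tax P* = 4, Q* = 357; post-tax Q = 346.2; deadweight loss = 24.3.
Market B: pre-tax P* = 22, Q* = 297; post-tax Q = 287; deadweight loss = 22.5.
Difference: 24.3 vs 22.5 → market A is larger by 1.8.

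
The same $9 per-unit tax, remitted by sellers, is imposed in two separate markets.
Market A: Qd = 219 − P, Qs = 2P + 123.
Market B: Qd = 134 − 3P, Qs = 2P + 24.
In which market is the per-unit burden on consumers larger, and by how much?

Market A: pre-tax P* = $32, Q* = 187; post-tax Q = 181; per-unit burden on consumers = $6.
Market B: pre-tax P* = $22, Q* = 68; post-tax Q = 57.2; per-unit burden on consumers = $3.6.
Difference: $6 vs $3.6 → market A is larger by $2.4.

Market A, by $2.4.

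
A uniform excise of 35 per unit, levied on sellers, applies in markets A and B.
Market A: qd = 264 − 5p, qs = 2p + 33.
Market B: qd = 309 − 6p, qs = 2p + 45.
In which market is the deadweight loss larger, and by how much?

Market B, by 43.75.

Market A: pre-tax p* = 33, q* = 99; post-tax q = 49; deadweight loss = 875.
Market B: pre-tax p* = 33, q* = 111; post-tax q = 58.5; deadweight loss = 918.75.
Difference: 875 vs 918.75 → market B is larger by 43.75.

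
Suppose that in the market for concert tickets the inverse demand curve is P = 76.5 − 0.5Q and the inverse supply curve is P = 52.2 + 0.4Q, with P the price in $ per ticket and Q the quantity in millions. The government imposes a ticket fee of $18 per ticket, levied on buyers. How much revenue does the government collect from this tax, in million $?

Inverting to Q(P) form: Qd = 153 − 2P; Qs = 2.5P − 130.5.
Before the tax: set 153 − 2P = 2.5P − 130.5 → P* = $63, Q* = 27.
With the tax collected from buyers, demand (in seller-price terms) shifts: Qd = 153 − 2(P + 18).
New equilibrium: buyers pay $73, producers receive $55, Q = 7. (Wedge: Pb − Ps = 18.)
Revenue = t · Q = 18 · 7 = $126.

Tax revenue = $126 million.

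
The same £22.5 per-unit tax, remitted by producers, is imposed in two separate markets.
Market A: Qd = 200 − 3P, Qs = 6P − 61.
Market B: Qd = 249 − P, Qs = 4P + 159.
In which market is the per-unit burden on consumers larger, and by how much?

Market B, by £3.

Market A: pre-tax P* = £29, Q* = 113; post-tax Q = 68; per-unit burden on consumers = £15.
Market B: pre-tax P* = £18, Q* = 231; post-tax Q = 213; per-unit burden on consumers = £18.
Difference: £15 vs £18 → market B is larger by £3.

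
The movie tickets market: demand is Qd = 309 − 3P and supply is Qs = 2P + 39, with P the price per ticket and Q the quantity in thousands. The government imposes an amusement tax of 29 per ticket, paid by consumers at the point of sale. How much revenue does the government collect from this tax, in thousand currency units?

Before the tax: set 309 − 3P = 2P + 39 → P* = 54, Q* = 147.
With the tax collected from consumers, demand (in seller-price terms) shifts: Qd = 309 − 3(P + 29).
Solving gives Q = 112.2 with consumers paying 65.6 and sellers receiving 36.6 (the 29 wedge).
Revenue = t · Q = 29 · 112.2 = 3253.8.

Tax revenue = 3253.8 thousand.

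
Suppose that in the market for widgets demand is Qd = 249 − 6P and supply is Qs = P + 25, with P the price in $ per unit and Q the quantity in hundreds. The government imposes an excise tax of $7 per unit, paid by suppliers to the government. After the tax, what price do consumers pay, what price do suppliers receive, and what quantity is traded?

Before the tax: set 249 − 6P = P + 25 → P* = $32, Q* = 57.
With the tax collected from suppliers, supply shifts: Qs = (P − 7) + 25.
Solving gives Q = 51 with consumers paying $33 and suppliers receiving $26 (the $7 wedge).
The less price-elastic side of the market bears the larger share of a per-unit tax.

Consumers pay $33; suppliers receive $26; quantity = 51.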